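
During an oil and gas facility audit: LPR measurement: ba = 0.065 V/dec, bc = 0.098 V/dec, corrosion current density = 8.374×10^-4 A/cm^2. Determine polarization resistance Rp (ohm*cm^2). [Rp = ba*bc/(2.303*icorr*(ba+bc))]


Apply the Stern-Geary equation: Rp = ba*bc / (2.303*icorr*(ba+bc))
ba*bc = 0.065*0.098 = 0.00637
ba+bc = 0.163; 2.303*icorr*(ba+bc) = 2.303*8.374×10^-4*0.163 = 3.1435075×10^-4
Rp = 0.00637 / 3.1435075×10^-4 = 20.3 ohm*cm^2

20.3 ohm*cm^2


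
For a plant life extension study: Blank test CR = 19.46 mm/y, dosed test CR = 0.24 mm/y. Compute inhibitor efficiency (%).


Apply the inhibitor-efficiency definition: IE = (CR_blank − CR_inh)/CR_blank × 100
IE = (19.46 − 0.24) / 19.46 × 100
IE = 19.22 / 19.46 × 100 = 98.8 %

98.8 %


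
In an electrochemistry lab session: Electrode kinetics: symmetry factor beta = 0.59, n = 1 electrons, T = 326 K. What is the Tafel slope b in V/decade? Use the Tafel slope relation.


Apply the Tafel slope relation: b = 2.303*R*T/(beta*n*F)
Numerator: 2.303 * 8.314 * 326 = 6241.97
Denominator: 0.59 * 1 * 96485 = 56926.15
b = 6241.97 / 56926.15 = 0.11 V/decade

0.11 V/decade


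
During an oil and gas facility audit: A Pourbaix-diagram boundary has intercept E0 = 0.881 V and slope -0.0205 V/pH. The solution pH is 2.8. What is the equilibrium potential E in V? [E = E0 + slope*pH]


Apply the Pourbaix line equation: E = E0 + slope*pH
E = 0.881 + (-0.0205)*2.8 = 0.881 + (-0.0574) = 0.8236 V
Rounded to 4 decimal places: E = 0.8236 V

0.8236 V


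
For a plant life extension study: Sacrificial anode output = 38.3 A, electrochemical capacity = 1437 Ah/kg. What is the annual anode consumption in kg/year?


Annual consumption = current * hours per year / capacity
Rate = 38.3 * 8760 / 1437 = 233.5 kg/year

233.5 kg/year


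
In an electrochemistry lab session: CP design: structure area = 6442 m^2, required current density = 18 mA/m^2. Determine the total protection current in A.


I = area * current density, then convert mA → A (÷1000)
I = 6442 * 18 / 1000 = 115.96 A

115.96 A


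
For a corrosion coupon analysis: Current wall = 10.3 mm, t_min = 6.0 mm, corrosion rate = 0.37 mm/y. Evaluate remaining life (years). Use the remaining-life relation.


Apply the remaining-life relation: RL = (t_current − t_min) / CR
RL = (10.3 − 6.0) / 0.37 = 4.3 / 0.37 = 11.6 years

11.6 years


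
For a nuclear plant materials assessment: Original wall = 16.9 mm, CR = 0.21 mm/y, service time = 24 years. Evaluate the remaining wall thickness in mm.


Remaining wall = original − CR × time
t = 16.9 − 0.21*24 = 16.9 − 5.04 = 11.86 mm

11.86 mm


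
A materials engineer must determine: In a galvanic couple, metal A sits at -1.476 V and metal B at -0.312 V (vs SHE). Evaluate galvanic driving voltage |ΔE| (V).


Driving voltage is the absolute potential difference.
|ΔE| = |-1.476 − (-0.312)| = 1.164 V

1.164 V


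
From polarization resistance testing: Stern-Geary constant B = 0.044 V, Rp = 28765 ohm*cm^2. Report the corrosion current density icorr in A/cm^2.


Apply the Stern-Geary relation: icorr = B / Rp
icorr = 0.044 / 28765 = 1.53×10^-6 A/cm^2

1.53×10^-6 A/cm^2


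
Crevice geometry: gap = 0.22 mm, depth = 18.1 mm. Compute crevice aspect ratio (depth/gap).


Aspect ratio = depth / gap
Ratio = 18.1 / 0.22 = 82.3

82.3


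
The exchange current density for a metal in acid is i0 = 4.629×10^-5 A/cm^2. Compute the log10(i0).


i0 = 4.629×10^-5 A/cm^2
log10(i0) = -4.335

-4.335


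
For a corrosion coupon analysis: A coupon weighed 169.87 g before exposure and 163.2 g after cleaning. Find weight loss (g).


Weight loss = initial − final
WL = 169.87 − 163.2 = 6.67 g

6.67 g


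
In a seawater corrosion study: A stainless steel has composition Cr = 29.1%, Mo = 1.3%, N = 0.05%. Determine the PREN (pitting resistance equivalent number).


Apply the PREN formula: PREN = Cr + 3.3*Mo + 16*N
PREN = 29.1 + 3.3*1.3 + 16*0.05
PREN = 29.1 + 4.29 + 0.8 = 34.19

34.19


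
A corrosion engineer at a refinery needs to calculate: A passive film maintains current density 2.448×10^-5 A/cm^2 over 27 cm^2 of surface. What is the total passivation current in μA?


I = i_pass * A, then convert A → μA (×10^6)
I = 2.448×10^-5 * 27 * 10^6 = 660.96 μA

660.96 μA


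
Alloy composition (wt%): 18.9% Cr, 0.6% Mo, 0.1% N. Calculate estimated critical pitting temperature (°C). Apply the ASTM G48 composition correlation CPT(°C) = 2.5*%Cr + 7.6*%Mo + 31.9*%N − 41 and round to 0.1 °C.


Apply the ASTM G48 empirical CPT estimate: CPT(°C) = 2.5*%Cr + 7.6*%Mo + 31.9*%N − 41
2.5*18.9 = 47.25; 7.6*0.6 = 4.56; 31.9*0.1 = 3.19
CPT = 47.25 + 4.56 + 3.19 − 41 = 14 °C
Rounded to 0.1 °C: CPT ≈ 14.0 °C

14.0 °C


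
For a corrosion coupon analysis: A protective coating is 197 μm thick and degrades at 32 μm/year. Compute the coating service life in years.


Service life = thickness / degradation rate
Life = 197 / 32 = 6.2 years

6.2 years


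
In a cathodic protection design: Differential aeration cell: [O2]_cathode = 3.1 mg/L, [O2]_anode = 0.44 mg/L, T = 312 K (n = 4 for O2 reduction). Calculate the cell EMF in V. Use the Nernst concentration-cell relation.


Apply the Nernst concentration-cell relation: E = (RT/nF)*ln(C_cathode/C_anode)
RT/nF = 8.314*312/(4*96485) = 0.00672117 V
ln(3.1/0.44) = 1.95238
E = 0.00672117 * 1.95238 = 0.01312 V

0.01312 V


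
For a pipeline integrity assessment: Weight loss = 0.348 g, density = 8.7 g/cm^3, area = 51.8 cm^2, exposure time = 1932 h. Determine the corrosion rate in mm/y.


Apply the mm/y weight-loss relation: CR = 87600 * W / (D * A * T)
Numerator: 87600 * 0.348 = 30484.8
Denominator: 8.7 * 51.8 * 1932 = 870675.12
CR = 30484.8 / 870675.12 = 0.03501 mm/y

0.03501 mm/y


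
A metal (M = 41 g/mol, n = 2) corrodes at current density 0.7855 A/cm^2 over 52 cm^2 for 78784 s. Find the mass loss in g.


Apply Faraday's law: m = i*A*t*M / (n*F)
Total charge passed Q = i*A*t = 0.7855*52*78784 = 3218011.264 C
m = Q*M/(n*F) = 3218011.264*41/(2*96485) = 683.72525 g

683.72525 g


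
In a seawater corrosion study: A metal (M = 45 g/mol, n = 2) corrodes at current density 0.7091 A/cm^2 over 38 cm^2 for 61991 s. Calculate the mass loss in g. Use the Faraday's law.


Apply Faraday's law: m = i*A*t*M / (n*F)
Total charge passed Q = i*A*t = 0.7091*38*61991 = 1670397.0878 C
m = Q*M/(n*F) = 1670397.0878*45/(2*96485) = 389.53137 g

389.53137 g


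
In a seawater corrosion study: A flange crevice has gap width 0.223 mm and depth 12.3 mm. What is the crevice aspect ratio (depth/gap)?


Aspect ratio = depth / gap
Ratio = 12.3 / 0.223 = 55.2

55.2


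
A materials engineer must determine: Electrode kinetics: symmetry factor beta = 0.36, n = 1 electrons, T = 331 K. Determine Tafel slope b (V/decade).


Apply the Tafel slope relation: b = 2.303*R*T/(beta*n*F)
Numerator: 2.303 * 8.314 * 331 = 6337.7
Denominator: 0.36 * 1 * 96485 = 34734.6
b = 6337.7 / 34734.6 = 0.182 V/decade

0.182 V/decade


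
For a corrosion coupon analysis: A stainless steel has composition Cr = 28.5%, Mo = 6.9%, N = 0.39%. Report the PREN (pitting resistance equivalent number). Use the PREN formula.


Apply the PREN formula: PREN = Cr + 3.3*Mo + 16*N
PREN = 28.5 + 3.3*6.9 + 16*0.39
PREN = 28.5 + 22.77 + 6.24 = 57.51

57.51


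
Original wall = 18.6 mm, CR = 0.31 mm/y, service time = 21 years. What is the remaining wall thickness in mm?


Remaining wall = original − CR × time
t = 18.6 − 0.31*21 = 18.6 − 6.51 = 12.09 mm

12.09 mm


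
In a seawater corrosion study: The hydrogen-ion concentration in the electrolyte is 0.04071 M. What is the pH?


pH = −log10[H+]
pH = −log10(0.04071) = 1.39

1.39


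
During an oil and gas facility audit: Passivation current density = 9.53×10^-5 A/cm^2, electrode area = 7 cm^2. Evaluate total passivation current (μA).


I = i_pass * A, then convert A → μA (×10^6)
I = 9.53×10^-5 * 7 * 10^6 = 667.1 μA

667.1 μA


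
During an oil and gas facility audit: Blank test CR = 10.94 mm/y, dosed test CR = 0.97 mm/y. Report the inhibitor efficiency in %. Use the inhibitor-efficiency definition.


Apply the inhibitor-efficiency definition: IE = (CR_blank − CR_inh)/CR_blank × 100
IE = (10.94 − 0.97) / 10.94 × 100
IE = 9.97 / 10.94 × 100 = 91.1 %

91.1 %


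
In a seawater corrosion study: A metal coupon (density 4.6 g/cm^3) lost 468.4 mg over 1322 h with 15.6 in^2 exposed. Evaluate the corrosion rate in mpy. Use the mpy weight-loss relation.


Apply the mpy weight-loss relation: CR = 534 * W / (D * A * T)
Numerator: 534 * 468.4 = 250125.6
Denominator: 4.6 * 15.6 * 1322 = 94866.72
CR = 250125.6 / 94866.72 = 2.6366 mpy

2.6366 mpy


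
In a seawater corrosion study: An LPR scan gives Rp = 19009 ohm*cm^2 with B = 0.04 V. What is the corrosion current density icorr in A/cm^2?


Apply the Stern-Geary relation: icorr = B / Rp
icorr = 0.04 / 19009 = 2.104×10^-6 A/cm^2

2.104×10^-6 A/cm^2


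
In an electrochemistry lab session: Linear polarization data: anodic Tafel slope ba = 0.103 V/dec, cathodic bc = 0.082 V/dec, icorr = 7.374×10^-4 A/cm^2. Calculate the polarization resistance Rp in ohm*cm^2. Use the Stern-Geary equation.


Apply the Stern-Geary equation: Rp = ba*bc / (2.303*icorr*(ba+bc))
ba*bc = 0.103*0.082 = 0.008446
ba+bc = 0.185; 2.303*icorr*(ba+bc) = 2.303*7.374×10^-4*0.185 = 3.1417296×10^-4
Rp = 0.008446 / 3.1417296×10^-4 = 26.88 ohm*cm^2

26.88 ohm*cm^2


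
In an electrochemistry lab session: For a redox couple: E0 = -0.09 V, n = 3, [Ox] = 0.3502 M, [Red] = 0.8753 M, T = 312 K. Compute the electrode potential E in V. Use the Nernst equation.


Apply the Nernst equation: E = E0 + (RT/nF)*ln([Ox]/[Red])
Step 1: RT/nF = 8.314*312/(3*96485) = 0.00896156 V
Step 2: [Ox]/[Red] = 0.3502/0.8753 = 0.400091
Step 3: ln(0.400091) = -0.916063
Step 4: correction = 0.00896156 * -0.916063 = -0.0082 V
E = -0.09 + -0.0082 = -0.0982 V

-0.0982 V


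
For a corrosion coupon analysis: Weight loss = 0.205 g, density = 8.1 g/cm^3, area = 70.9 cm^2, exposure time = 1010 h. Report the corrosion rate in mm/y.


Apply the mm/y weight-loss relation: CR = 87600 * W / (D * A * T)
Numerator: 87600 * 0.205 = 17958.0
Denominator: 8.1 * 70.9 * 1010 = 580032.9
CR = 17958.0 / 580032.9 = 0.03096 mm/y

0.03096 mm/y


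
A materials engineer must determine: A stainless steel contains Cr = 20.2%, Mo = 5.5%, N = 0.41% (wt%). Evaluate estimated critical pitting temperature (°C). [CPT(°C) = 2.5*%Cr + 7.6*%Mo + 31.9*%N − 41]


Apply the ASTM G48 empirical CPT estimate: CPT(°C) = 2.5*%Cr + 7.6*%Mo + 31.9*%N − 41
2.5*20.2 = 50.5; 7.6*5.5 = 41.8; 31.9*0.41 = 13.079
CPT = 50.5 + 41.8 + 13.079 − 41 = 64.379 °C
Rounded to 0.1 °C: CPT ≈ 64.4 °C

64.4 °C


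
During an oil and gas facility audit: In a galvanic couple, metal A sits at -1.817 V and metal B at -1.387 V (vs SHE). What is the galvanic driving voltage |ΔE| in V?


Driving voltage is the absolute potential difference.
|ΔE| = |-1.817 − (-1.387)| = 0.43 V

0.43 V


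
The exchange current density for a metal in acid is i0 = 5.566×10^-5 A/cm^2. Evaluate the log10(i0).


i0 = 5.566×10^-5 A/cm^2
log10(i0) = -4.254

-4.254


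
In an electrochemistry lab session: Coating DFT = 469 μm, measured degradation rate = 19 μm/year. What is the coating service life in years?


Service life = thickness / degradation rate
Life = 469 / 19 = 24.7 years

24.7 years


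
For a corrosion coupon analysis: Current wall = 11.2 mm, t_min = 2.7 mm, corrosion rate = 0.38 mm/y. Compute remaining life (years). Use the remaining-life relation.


Apply the remaining-life relation: RL = (t_current − t_min) / CR
RL = (11.2 − 2.7) / 0.38 = 8.5 / 0.38 = 22.4 years

22.4 years


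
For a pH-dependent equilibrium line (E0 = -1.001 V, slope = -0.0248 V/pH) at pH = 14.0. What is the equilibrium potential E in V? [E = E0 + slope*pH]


Apply the Pourbaix line equation: E = E0 + slope*pH
E = -1.001 + (-0.0248)*14.0 = -1.001 + (-0.3472) = -1.3482 V
Rounded to 4 decimal places: E = -1.3482 V

-1.3482 V


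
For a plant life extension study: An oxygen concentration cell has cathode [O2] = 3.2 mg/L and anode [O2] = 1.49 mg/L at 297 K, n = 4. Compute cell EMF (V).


Apply the Nernst concentration-cell relation: E = (RT/nF)*ln(C_cathode/C_anode)
RT/nF = 8.314*297/(4*96485) = 0.00639804 V
ln(3.2/1.49) = 0.76437
E = 0.00639804 * 0.76437 = 0.00489 V

0.00489 V


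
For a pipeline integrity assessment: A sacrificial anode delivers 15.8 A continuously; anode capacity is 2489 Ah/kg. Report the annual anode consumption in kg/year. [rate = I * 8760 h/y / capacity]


Annual consumption = current * hours per year / capacity
Rate = 15.8 * 8760 / 2489 = 55.6 kg/year

55.6 kg/year


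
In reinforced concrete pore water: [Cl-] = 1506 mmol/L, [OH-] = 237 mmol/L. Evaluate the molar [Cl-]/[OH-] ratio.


Threshold parameter = [Cl-] / [OH-] (molar basis; both in mmol/L, so units cancel)
Ratio = 1506 / 237 = 6.35

6.35


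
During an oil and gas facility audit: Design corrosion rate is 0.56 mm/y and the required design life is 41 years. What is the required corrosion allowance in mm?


Corrosion allowance = CR × design life
CA = 0.56 * 41 = 22.96 mm

22.96 mm


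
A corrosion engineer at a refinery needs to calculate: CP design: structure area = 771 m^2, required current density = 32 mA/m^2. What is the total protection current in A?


I = area * current density, then convert mA → A (÷1000)
I = 771 * 32 / 1000 = 24.67 A

24.67 A


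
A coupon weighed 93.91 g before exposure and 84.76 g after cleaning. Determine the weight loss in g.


Weight loss = initial − final
WL = 93.91 − 84.76 = 9.15 g

9.15 g


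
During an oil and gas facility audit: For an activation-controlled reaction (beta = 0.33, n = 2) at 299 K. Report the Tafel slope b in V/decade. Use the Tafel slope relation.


Apply the Tafel slope relation: b = 2.303*R*T/(beta*n*F)
Numerator: 2.303 * 8.314 * 299 = 5725.0
Denominator: 0.33 * 2 * 96485 = 63680.1
b = 5725.0 / 63680.1 = 0.09 V/decade

0.09 V/decade


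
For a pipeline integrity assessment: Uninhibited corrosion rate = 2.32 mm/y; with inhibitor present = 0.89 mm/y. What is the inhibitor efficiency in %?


Apply the inhibitor-efficiency definition: IE = (CR_blank − CR_inh)/CR_blank × 100
IE = (2.32 − 0.89) / 2.32 × 100
IE = 1.43 / 2.32 × 100 = 61.6 %

61.6 %


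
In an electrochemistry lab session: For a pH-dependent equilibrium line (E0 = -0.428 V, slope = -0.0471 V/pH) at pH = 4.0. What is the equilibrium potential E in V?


Apply the Pourbaix line equation: E = E0 + slope*pH
E = -0.428 + (-0.0471)*4.0 = -0.428 + (-0.1884) = -0.6164 V
Rounded to 4 decimal places: E = -0.6164 V

-0.6164 V


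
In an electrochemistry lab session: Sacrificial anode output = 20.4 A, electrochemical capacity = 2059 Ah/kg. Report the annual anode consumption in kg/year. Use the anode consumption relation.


Annual consumption = current * hours per year / capacity
Rate = 20.4 * 8760 / 2059 = 86.8 kg/year

86.8 kg/year


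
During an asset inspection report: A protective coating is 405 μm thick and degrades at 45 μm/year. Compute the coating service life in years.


Service life = thickness / degradation rate
Life = 405 / 45 = 9.0 years

9.0 years


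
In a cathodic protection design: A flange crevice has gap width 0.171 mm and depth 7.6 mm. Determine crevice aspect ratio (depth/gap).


Aspect ratio = depth / gap
Ratio = 7.6 / 0.171 = 44.4

44.4


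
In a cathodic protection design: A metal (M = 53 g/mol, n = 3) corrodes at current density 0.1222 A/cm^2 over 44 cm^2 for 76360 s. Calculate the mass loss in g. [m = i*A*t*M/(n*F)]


Apply Faraday's law: m = i*A*t*M / (n*F)
Total charge passed Q = i*A*t = 0.1222*44*76360 = 410572.448 C
m = Q*M/(n*F) = 410572.448*53/(3*96485) = 75.1769 g

75.1769 g


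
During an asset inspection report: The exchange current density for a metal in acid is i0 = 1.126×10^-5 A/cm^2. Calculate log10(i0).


i0 = 1.126×10^-5 A/cm^2
log10(i0) = -4.948

-4.948


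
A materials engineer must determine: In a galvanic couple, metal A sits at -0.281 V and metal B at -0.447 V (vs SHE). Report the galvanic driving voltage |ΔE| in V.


Driving voltage is the absolute potential difference.
|ΔE| = |-0.281 − (-0.447)| = 0.166 V

0.166 V


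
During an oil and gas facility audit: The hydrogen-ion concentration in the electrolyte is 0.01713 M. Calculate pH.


pH = −log10[H+]
pH = −log10(0.01713) = 1.77

1.77


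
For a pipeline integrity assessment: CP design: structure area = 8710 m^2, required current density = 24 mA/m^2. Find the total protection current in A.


I = area * current density, then convert mA → A (÷1000)
I = 8710 * 24 / 1000 = 209.04 A

209.04 A


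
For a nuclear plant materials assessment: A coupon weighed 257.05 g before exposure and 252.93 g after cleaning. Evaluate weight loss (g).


Weight loss = initial − final
WL = 257.05 − 252.93 = 4.12 g

4.12 g


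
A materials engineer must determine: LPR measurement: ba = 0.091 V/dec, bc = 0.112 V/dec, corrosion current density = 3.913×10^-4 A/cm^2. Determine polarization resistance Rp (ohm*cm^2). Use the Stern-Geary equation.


Apply the Stern-Geary equation: Rp = ba*bc / (2.303*icorr*(ba+bc))
ba*bc = 0.091*0.112 = 0.010192
ba+bc = 0.203; 2.303*icorr*(ba+bc) = 2.303*3.913×10^-4*0.203 = 1.8293627×10^-4
Rp = 0.010192 / 1.8293627×10^-4 = 55.7 ohm*cm^2

55.7 ohm*cm^2


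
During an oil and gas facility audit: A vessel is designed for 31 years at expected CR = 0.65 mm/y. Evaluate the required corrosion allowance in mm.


Corrosion allowance = CR × design life
CA = 0.65 * 31 = 20.15 mm

20.15 mm


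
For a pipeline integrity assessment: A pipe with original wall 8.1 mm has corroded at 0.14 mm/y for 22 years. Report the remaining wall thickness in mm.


Remaining wall = original − CR × time
t = 8.1 − 0.14*22 = 8.1 − 3.08 = 5.02 mm

5.02 mm


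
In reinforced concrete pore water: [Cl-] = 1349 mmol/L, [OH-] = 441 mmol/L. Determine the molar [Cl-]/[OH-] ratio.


Threshold parameter = [Cl-] / [OH-] (molar basis; both in mmol/L, so units cancel)
Ratio = 1349 / 441 = 3.06

3.06


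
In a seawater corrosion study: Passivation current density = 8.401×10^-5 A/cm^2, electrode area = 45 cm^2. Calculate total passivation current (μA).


I = i_pass * A, then convert A → μA (×10^6)
I = 8.401×10^-5 * 45 * 10^6 = 3780.45 μA

3780.45 μA


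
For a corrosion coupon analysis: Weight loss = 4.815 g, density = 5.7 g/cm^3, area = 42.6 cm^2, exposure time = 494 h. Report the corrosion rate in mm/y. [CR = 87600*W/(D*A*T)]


Apply the mm/y weight-loss relation: CR = 87600 * W / (D * A * T)
Numerator: 87600 * 4.815 = 421794.0
Denominator: 5.7 * 42.6 * 494 = 119953.08
CR = 421794.0 / 119953.08 = 3.51632 mm/y

3.51632 mm/y


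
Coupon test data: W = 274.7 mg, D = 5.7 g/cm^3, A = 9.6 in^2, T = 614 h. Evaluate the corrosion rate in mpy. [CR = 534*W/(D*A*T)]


Apply the mpy weight-loss relation: CR = 534 * W / (D * A * T)
Numerator: 534 * 274.7 = 146689.8
Denominator: 5.7 * 9.6 * 614 = 33598.08
CR = 146689.8 / 33598.08 = 4.36602 mpy

4.36602 mpy


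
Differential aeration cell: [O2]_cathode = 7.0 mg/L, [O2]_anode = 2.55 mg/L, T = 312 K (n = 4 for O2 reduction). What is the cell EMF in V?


Apply the Nernst concentration-cell relation: E = (RT/nF)*ln(C_cathode/C_anode)
RT/nF = 8.314*312/(4*96485) = 0.00672117 V
ln(7.0/2.55) = 1.00982
E = 0.00672117 * 1.00982 = 0.00679 V

0.00679 V


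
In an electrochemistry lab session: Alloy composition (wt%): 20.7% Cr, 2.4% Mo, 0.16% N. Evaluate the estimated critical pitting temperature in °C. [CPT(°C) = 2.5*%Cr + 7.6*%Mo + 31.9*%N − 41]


Apply the ASTM G48 empirical CPT estimate: CPT(°C) = 2.5*%Cr + 7.6*%Mo + 31.9*%N − 41
2.5*20.7 = 51.75; 7.6*2.4 = 18.24; 31.9*0.16 = 5.104
CPT = 51.75 + 18.24 + 5.104 − 41 = 34.094 °C
Rounded to 0.1 °C: CPT ≈ 34.1 °C

34.1 °C


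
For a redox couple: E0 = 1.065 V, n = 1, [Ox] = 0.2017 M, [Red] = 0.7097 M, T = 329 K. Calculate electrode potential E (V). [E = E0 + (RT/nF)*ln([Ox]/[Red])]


Apply the Nernst equation: E = E0 + (RT/nF)*ln([Ox]/[Red])
Step 1: RT/nF = 8.314*329/(1*96485) = 0.02834955 V
Step 2: [Ox]/[Red] = 0.2017/0.7097 = 0.284205
Step 3: ln(0.284205) = -1.258059
Step 4: correction = 0.02834955 * -1.258059 = -0.0357 V
E = 1.065 + -0.0357 = 1.0293 V

1.0293 V


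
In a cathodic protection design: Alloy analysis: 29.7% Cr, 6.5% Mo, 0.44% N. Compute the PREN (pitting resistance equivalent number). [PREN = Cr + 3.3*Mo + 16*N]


Apply the PREN formula: PREN = Cr + 3.3*Mo + 16*N
PREN = 29.7 + 3.3*6.5 + 16*0.44
PREN = 29.7 + 21.45 + 7.04 = 58.19

58.19


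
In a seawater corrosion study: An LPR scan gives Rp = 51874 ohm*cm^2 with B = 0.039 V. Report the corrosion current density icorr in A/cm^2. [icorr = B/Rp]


Apply the Stern-Geary relation: icorr = B / Rp
icorr = 0.039 / 51874 = 7.518×10^-7 A/cm^2

7.518×10^-7 A/cm^2


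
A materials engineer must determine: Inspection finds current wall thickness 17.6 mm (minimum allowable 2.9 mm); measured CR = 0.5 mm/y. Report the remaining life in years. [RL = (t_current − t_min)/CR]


Apply the remaining-life relation: RL = (t_current − t_min) / CR
RL = (17.6 − 2.9) / 0.5 = 14.7 / 0.5 = 29.4 years

29.4 years


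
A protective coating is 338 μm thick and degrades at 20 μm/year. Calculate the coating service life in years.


Service life = thickness / degradation rate
Life = 338 / 20 = 16.9 years

16.9 years


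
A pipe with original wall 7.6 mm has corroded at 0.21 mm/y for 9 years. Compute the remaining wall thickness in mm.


Remaining wall = original − CR × time
t = 7.6 − 0.21*9 = 7.6 − 1.89 = 5.71 mm

5.71 mm


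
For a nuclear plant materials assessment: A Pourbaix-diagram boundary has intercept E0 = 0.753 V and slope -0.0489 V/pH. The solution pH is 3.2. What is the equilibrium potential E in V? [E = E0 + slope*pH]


Apply the Pourbaix line equation: E = E0 + slope*pH
E = 0.753 + (-0.0489)*3.2 = 0.753 + (-0.15648) = 0.59652 V
Rounded to 3 decimal places: E = 0.597 V

0.597 V


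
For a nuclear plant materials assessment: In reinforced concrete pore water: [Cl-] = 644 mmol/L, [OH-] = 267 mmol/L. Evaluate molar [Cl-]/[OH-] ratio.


Threshold parameter = [Cl-] / [OH-] (molar basis; both in mmol/L, so units cancel)
Ratio = 644 / 267 = 2.41

2.41


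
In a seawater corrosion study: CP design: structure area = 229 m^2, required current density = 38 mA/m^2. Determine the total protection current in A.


I = area * current density, then convert mA → A (÷1000)
I = 229 * 38 / 1000 = 8.7 A

8.7 A


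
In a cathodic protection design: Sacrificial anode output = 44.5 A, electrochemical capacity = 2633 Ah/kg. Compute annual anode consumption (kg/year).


Annual consumption = current * hours per year / capacity
Rate = 44.5 * 8760 / 2633 = 148.1 kg/year

148.1 kg/year


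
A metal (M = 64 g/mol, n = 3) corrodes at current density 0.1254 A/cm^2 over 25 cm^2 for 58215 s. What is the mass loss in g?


Apply Faraday's law: m = i*A*t*M / (n*F)
Total charge passed Q = i*A*t = 0.1254*25*58215 = 182504.025 C
m = Q*M/(n*F) = 182504.025*64/(3*96485) = 40.3526 g

40.3526 g


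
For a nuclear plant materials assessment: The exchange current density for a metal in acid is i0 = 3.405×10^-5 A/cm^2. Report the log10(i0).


i0 = 3.405×10^-5 A/cm^2
log10(i0) = -4.468

-4.468


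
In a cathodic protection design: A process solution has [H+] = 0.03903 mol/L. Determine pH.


pH = −log10[H+]
pH = −log10(0.03903) = 1.41

1.41


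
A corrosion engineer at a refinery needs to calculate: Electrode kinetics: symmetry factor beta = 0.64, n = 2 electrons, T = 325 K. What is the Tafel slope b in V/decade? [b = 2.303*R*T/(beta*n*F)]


Apply the Tafel slope relation: b = 2.303*R*T/(beta*n*F)
Numerator: 2.303 * 8.314 * 325 = 6222.82
Denominator: 0.64 * 2 * 96485 = 123500.8
b = 6222.82 / 123500.8 = 0.0504 V/decade

0.0504 V/decade


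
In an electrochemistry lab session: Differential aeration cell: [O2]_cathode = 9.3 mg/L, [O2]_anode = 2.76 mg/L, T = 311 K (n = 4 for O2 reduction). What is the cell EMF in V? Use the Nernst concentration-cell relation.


Apply the Nernst concentration-cell relation: E = (RT/nF)*ln(C_cathode/C_anode)
RT/nF = 8.314*311/(4*96485) = 0.00669963 V
ln(9.3/2.76) = 1.21478
E = 0.00669963 * 1.21478 = 0.00814 V

0.00814 V


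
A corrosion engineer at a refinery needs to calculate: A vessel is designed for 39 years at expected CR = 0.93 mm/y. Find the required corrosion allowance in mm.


Corrosion allowance = CR × design life
CA = 0.93 * 39 = 36.27 mm

36.27 mm


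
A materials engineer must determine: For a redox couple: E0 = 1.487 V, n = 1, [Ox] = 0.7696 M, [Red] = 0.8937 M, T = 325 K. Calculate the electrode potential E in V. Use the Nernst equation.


Apply the Nernst equation: E = E0 + (RT/nF)*ln([Ox]/[Red])
Step 1: RT/nF = 8.314*325/(1*96485) = 0.02800487 V
Step 2: [Ox]/[Red] = 0.7696/0.8937 = 0.861139
Step 3: ln(0.861139) = -0.149499
Step 4: correction = 0.02800487 * -0.149499 = -0.004 V
E = 1.487 + -0.004 = 1.483 V

1.483 V


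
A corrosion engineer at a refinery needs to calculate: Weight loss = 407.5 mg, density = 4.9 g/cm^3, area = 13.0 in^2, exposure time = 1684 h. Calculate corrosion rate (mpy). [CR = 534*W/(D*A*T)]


Apply the mpy weight-loss relation: CR = 534 * W / (D * A * T)
Numerator: 534 * 407.5 = 217605.0
Denominator: 4.9 * 13.0 * 1684 = 107270.8
CR = 217605.0 / 107270.8 = 2.02856 mpy

2.02856 mpy


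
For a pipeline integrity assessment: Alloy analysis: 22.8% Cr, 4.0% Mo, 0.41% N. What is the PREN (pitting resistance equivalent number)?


Apply the PREN formula: PREN = Cr + 3.3*Mo + 16*N
PREN = 22.8 + 3.3*4.0 + 16*0.41
PREN = 22.8 + 13.2 + 6.56 = 42.56

42.56


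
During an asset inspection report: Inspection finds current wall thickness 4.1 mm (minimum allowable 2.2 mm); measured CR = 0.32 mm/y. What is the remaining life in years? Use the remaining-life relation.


Apply the remaining-life relation: RL = (t_current − t_min) / CR
RL = (4.1 − 2.2) / 0.32 = 1.9 / 0.32 = 5.9 years

5.9 years


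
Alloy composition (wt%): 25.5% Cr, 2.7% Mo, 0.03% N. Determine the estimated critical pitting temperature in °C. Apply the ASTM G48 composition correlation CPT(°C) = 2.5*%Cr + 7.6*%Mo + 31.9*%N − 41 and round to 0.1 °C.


Apply the ASTM G48 empirical CPT estimate: CPT(°C) = 2.5*%Cr + 7.6*%Mo + 31.9*%N − 41
2.5*25.5 = 63.75; 7.6*2.7 = 20.52; 31.9*0.03 = 0.957
CPT = 63.75 + 20.52 + 0.957 − 41 = 44.227 °C
Rounded to 0.1 °C: CPT ≈ 44.2 °C

44.2 °C


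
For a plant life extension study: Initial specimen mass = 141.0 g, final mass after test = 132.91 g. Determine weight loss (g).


Weight loss = initial − final
WL = 141.0 − 132.91 = 8.09 g

8.09 g


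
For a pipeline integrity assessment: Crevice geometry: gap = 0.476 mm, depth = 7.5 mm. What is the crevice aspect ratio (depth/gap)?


Aspect ratio = depth / gap
Ratio = 7.5 / 0.476 = 15.8

15.8


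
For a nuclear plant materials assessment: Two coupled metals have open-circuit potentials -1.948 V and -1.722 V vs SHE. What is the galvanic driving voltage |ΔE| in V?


Driving voltage is the absolute potential difference.
|ΔE| = |-1.948 − (-1.722)| = 0.226 V

0.226 V


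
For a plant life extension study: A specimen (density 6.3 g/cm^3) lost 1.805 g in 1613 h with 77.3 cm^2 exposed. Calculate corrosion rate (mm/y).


Apply the mm/y weight-loss relation: CR = 87600 * W / (D * A * T)
Numerator: 87600 * 1.805 = 158118.0
Denominator: 6.3 * 77.3 * 1613 = 785514.87
CR = 158118.0 / 785514.87 = 0.201292 mm/y

0.201292 mm/y


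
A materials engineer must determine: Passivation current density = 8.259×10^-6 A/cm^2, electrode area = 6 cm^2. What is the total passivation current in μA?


I = i_pass * A, then convert A → μA (×10^6)
I = 8.259×10^-6 * 6 * 10^6 = 49.55 μA

49.55 μA


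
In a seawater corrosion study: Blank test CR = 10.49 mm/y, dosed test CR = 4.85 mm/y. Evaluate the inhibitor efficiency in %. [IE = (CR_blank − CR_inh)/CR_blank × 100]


Apply the inhibitor-efficiency definition: IE = (CR_blank − CR_inh)/CR_blank × 100
IE = (10.49 − 4.85) / 10.49 × 100
IE = 5.64 / 10.49 × 100 = 53.8 %

53.8 %


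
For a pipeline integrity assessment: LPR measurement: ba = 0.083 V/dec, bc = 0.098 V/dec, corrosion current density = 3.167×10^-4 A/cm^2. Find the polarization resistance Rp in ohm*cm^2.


Apply the Stern-Geary equation: Rp = ba*bc / (2.303*icorr*(ba+bc))
ba*bc = 0.083*0.098 = 0.008134
ba+bc = 0.181; 2.303*icorr*(ba+bc) = 2.303*3.167×10^-4*0.181 = 1.3201418×10^-4
Rp = 0.008134 / 1.3201418×10^-4 = 61.61 ohm*cm^2

61.61 ohm*cm^2


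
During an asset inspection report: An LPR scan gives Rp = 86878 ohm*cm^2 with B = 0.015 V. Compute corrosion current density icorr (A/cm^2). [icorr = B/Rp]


Apply the Stern-Geary relation: icorr = B / Rp
icorr = 0.015 / 86878 = 1.727×10^-7 A/cm^2

1.727×10^-7 A/cm^2


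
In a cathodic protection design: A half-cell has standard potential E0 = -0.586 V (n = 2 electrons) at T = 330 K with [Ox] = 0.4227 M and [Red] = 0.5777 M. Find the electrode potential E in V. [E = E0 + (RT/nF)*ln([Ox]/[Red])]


Apply the Nernst equation: E = E0 + (RT/nF)*ln([Ox]/[Red])
Step 1: RT/nF = 8.314*330/(2*96485) = 0.01421786 V
Step 2: [Ox]/[Red] = 0.4227/0.5777 = 0.731695
Step 3: ln(0.731695) = -0.312392
Step 4: correction = 0.01421786 * -0.312392 = -0.0044 V
E = -0.586 + -0.0044 = -0.5904 V

-0.5904 V


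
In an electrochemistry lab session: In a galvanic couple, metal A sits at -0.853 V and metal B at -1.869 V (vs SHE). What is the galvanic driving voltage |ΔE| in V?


Driving voltage is the absolute potential difference.
|ΔE| = |-0.853 − (-1.869)| = 1.016 V

1.016 V


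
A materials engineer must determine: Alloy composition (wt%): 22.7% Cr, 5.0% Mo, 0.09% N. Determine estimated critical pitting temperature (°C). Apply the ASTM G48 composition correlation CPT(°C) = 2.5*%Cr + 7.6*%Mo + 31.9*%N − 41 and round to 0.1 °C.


Apply the ASTM G48 empirical CPT estimate: CPT(°C) = 2.5*%Cr + 7.6*%Mo + 31.9*%N − 41
2.5*22.7 = 56.75; 7.6*5.0 = 38; 31.9*0.09 = 2.871
CPT = 56.75 + 38 + 2.871 − 41 = 56.621 °C
Rounded to 0.1 °C: CPT ≈ 56.6 °C

56.6 °C


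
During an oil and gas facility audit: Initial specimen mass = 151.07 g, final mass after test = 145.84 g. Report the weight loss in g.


Weight loss = initial − final
WL = 151.07 − 145.84 = 5.23 g

5.23 g


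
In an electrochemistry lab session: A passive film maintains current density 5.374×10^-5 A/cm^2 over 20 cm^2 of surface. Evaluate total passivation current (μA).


I = i_pass * A, then convert A → μA (×10^6)
I = 5.374×10^-5 * 20 * 10^6 = 1074.8 μA

1074.8 μA


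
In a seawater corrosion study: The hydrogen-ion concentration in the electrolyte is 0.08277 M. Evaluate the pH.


pH = −log10[H+]
pH = −log10(0.08277) = 1.08

1.08


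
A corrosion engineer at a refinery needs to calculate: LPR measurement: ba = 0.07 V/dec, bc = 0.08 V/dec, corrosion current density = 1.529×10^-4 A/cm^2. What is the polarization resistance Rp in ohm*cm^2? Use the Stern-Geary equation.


Apply the Stern-Geary equation: Rp = ba*bc / (2.303*icorr*(ba+bc))
ba*bc = 0.07*0.08 = 0.0056
ba+bc = 0.15; 2.303*icorr*(ba+bc) = 2.303*1.529×10^-4*0.15 = 5.2819305×10^-5
Rp = 0.0056 / 5.2819305×10^-5 = 106.02 ohm*cm^2

106.02 ohm*cm^2


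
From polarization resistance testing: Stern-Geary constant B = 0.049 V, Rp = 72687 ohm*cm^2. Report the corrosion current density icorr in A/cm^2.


Apply the Stern-Geary relation: icorr = B / Rp
icorr = 0.049 / 72687 = 6.741×10^-7 A/cm^2

6.741×10^-7 A/cm^2


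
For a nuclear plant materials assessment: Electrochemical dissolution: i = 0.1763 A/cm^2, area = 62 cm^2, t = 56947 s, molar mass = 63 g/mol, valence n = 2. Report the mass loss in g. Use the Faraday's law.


Apply Faraday's law: m = i*A*t*M / (n*F)
Total charge passed Q = i*A*t = 0.1763*62*56947 = 622464.8782 C
m = Q*M/(n*F) = 622464.8782*63/(2*96485) = 203.21961 g

203.21961 g


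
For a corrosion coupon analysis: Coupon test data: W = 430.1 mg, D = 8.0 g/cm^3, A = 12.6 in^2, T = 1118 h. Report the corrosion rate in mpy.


Apply the mpy weight-loss relation: CR = 534 * W / (D * A * T)
Numerator: 534 * 430.1 = 229673.4
Denominator: 8.0 * 12.6 * 1118 = 112694.4
CR = 229673.4 / 112694.4 = 2.038 mpy

2.038 mpy


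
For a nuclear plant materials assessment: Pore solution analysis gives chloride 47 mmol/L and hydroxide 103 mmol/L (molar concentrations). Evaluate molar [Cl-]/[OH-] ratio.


Threshold parameter = [Cl-] / [OH-] (molar basis; both in mmol/L, so units cancel)
Ratio = 47 / 103 = 0.46

0.46


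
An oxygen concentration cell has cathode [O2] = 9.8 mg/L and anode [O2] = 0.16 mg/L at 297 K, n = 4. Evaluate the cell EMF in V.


Apply the Nernst concentration-cell relation: E = (RT/nF)*ln(C_cathode/C_anode)
RT/nF = 8.314*297/(4*96485) = 0.00639804 V
ln(9.8/0.16) = 4.11496
E = 0.00639804 * 4.11496 = 0.02633 V

0.02633 V


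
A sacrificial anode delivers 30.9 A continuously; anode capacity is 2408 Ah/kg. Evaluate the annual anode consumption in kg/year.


Annual consumption = current * hours per year / capacity
Rate = 30.9 * 8760 / 2408 = 112.4 kg/year

112.4 kg/year


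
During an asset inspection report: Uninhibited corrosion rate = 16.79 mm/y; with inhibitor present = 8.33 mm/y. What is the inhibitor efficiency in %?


Apply the inhibitor-efficiency definition: IE = (CR_blank − CR_inh)/CR_blank × 100
IE = (16.79 − 8.33) / 16.79 × 100
IE = 8.46 / 16.79 × 100 = 50.4 %

50.4 %


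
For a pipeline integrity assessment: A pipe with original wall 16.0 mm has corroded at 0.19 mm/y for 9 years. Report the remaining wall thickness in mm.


Remaining wall = original − CR × time
t = 16.0 − 0.19*9 = 16.0 − 1.71 = 14.29 mm

14.29 mm


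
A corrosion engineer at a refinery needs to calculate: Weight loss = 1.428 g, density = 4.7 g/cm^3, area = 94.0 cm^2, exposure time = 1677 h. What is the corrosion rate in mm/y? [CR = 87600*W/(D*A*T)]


Apply the mm/y weight-loss relation: CR = 87600 * W / (D * A * T)
Numerator: 87600 * 1.428 = 125092.8
Denominator: 4.7 * 94.0 * 1677 = 740898.6
CR = 125092.8 / 740898.6 = 0.16884 mm/y

0.16884 mm/y


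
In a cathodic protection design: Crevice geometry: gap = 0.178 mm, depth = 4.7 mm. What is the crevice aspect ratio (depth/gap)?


Aspect ratio = depth / gap
Ratio = 4.7 / 0.178 = 26.4

26.4


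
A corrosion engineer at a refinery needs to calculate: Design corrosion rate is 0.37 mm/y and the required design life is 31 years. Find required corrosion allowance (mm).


Corrosion allowance = CR × design life
CA = 0.37 * 31 = 11.47 mm

11.47 mm


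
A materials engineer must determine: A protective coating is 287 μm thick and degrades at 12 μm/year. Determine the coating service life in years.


Service life = thickness / degradation rate
Life = 287 / 12 = 23.9 years

23.9 years


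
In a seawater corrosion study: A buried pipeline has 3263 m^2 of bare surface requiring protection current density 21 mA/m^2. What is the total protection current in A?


I = area * current density, then convert mA → A (÷1000)
I = 3263 * 21 / 1000 = 68.52 A

68.52 A


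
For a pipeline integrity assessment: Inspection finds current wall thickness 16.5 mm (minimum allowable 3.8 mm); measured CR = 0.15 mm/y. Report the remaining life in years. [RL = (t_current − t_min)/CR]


Apply the remaining-life relation: RL = (t_current − t_min) / CR
RL = (16.5 − 3.8) / 0.15 = 12.7 / 0.15 = 84.7 years

84.7 years


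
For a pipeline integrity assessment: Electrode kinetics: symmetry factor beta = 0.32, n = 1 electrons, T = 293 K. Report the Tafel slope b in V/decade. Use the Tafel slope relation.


Apply the Tafel slope relation: b = 2.303*R*T/(beta*n*F)
Numerator: 2.303 * 8.314 * 293 = 5610.11
Denominator: 0.32 * 1 * 96485 = 30875.2
b = 5610.11 / 30875.2 = 0.1817 V/decade

0.1817 V/decade


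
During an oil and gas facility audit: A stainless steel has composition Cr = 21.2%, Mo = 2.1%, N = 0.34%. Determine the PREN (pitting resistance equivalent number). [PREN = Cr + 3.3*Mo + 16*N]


Apply the PREN formula: PREN = Cr + 3.3*Mo + 16*N
PREN = 21.2 + 3.3*2.1 + 16*0.34
PREN = 21.2 + 6.93 + 5.44 = 33.57

33.57


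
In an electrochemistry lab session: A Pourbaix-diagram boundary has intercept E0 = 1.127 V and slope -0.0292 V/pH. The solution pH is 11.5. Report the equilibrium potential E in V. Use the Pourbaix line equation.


Apply the Pourbaix line equation: E = E0 + slope*pH
E = 1.127 + (-0.0292)*11.5 = 1.127 + (-0.3358) = 0.7912 V
Rounded to 3 decimal places: E = 0.791 V

0.791 V


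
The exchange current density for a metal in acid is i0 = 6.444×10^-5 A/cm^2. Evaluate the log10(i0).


i0 = 6.444×10^-5 A/cm^2
log10(i0) = -4.191

-4.191


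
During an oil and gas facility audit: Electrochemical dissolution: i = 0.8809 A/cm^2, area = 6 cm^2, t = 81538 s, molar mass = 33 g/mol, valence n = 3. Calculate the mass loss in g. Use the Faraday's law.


Apply Faraday's law: m = i*A*t*M / (n*F)
Total charge passed Q = i*A*t = 0.8809*6*81538 = 430960.9452 C
m = Q*M/(n*F) = 430960.9452*33/(3*96485) = 49.13272 g

49.13272 g


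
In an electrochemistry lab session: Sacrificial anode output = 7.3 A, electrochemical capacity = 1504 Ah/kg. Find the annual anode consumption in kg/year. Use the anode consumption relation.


Annual consumption = current * hours per year / capacity
Rate = 7.3 * 8760 / 1504 = 42.5 kg/year

42.5 kg/year


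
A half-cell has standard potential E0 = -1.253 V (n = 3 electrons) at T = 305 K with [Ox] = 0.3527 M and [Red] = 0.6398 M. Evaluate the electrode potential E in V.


Apply the Nernst equation: E = E0 + (RT/nF)*ln([Ox]/[Red])
Step 1: RT/nF = 8.314*305/(3*96485) = 0.0087605 V
Step 2: [Ox]/[Red] = 0.3527/0.6398 = 0.551266
Step 3: ln(0.551266) = -0.595538
Step 4: correction = 0.0087605 * -0.595538 = -0.005 V
E = -1.253 + -0.005 = -1.258 V

-1.258 V


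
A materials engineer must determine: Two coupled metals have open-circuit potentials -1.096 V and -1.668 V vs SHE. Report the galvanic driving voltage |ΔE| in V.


Driving voltage is the absolute potential difference.
|ΔE| = |-1.096 − (-1.668)| = 0.572 V

0.572 V


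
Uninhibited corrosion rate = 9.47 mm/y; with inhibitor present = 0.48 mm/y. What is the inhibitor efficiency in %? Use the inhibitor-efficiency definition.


Apply the inhibitor-efficiency definition: IE = (CR_blank − CR_inh)/CR_blank × 100
IE = (9.47 − 0.48) / 9.47 × 100
IE = 8.99 / 9.47 × 100 = 94.9 %

94.9 %


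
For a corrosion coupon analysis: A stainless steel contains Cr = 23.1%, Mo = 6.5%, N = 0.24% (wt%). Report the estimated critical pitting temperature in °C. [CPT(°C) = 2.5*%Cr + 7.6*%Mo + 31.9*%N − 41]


Apply the ASTM G48 empirical CPT estimate: CPT(°C) = 2.5*%Cr + 7.6*%Mo + 31.9*%N − 41
2.5*23.1 = 57.75; 7.6*6.5 = 49.4; 31.9*0.24 = 7.656
CPT = 57.75 + 49.4 + 7.656 − 41 = 73.806 °C
Rounded to 0.1 °C: CPT ≈ 73.8 °C

73.8 °C


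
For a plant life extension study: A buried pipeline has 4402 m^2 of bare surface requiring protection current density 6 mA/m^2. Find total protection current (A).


I = area * current density, then convert mA → A (÷1000)
I = 4402 * 6 / 1000 = 26.41 A

26.41 A


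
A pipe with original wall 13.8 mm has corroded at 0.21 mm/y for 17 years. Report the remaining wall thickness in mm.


Remaining wall = original − CR × time
t = 13.8 − 0.21*17 = 13.8 − 3.57 = 10.23 mm

10.23 mm
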